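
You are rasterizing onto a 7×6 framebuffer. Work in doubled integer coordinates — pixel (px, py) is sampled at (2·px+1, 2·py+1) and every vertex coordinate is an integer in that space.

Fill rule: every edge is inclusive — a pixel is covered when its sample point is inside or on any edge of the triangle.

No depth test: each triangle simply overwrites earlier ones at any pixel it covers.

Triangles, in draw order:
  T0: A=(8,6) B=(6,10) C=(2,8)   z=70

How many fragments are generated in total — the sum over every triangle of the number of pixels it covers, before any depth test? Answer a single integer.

T0:
  2·area = 20
  edge (8, 6)→(6, 10): d=(-2,4) inclusive
  edge (6, 10)→(2, 8): d=(-4,-2) inclusive
  edge (2, 8)→(8, 6): d=(6,-2) inclusive
    (5,2)@(11, 5): e=[-10,30,0] → ·  [on edge]
    (2,3)@(5, 7): e=[10,10,0] → █  [on edge]
    (3,3)@(7, 7): e=[2,14,4] → █
    (4,3)@(9, 7): e=[-6,18,8] → ·
    (2,4)@(5, 9): e=[6,2,12] → █
    (3,4)@(7, 9): e=[-2,6,16] → ·
    (2,5)@(5, 11): e=[2,-6,24] → ·
  covered (3 px):
    · · · · · · ·
    · · · · · · ·
    · · · · · · ·
    · · █ █ · · ·
    · · █ · · · ·
    · · · · · · ·

Result: 3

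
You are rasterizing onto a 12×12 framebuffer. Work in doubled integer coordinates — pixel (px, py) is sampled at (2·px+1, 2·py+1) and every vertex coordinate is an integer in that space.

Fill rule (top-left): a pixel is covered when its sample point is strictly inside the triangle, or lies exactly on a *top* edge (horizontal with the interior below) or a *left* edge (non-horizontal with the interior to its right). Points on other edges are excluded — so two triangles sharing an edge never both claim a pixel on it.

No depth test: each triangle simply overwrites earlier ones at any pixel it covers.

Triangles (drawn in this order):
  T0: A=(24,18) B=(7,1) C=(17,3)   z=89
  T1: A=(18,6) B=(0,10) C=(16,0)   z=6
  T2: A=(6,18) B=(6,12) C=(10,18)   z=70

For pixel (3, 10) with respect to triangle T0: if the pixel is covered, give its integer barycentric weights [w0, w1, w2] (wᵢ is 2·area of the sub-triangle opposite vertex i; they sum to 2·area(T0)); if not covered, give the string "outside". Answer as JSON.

T0:
  2·area = 136
  edge (24, 18)→(7, 1): d=(-17,-17) top-left  bias=+0
  edge (7, 1)→(17, 3): d=(10,2) right/bottom  bias=-1
  edge (17, 3)→(24, 18): d=(7,15) right/bottom  bias=-1
    (3,0)@(7, 1): e=[0,0,136] → ·  [on edge]
    (4,1)@(9, 3): e=[0,16,120] → █  [on edge]
    (5,1)@(11, 3): e=[34,12,90] → █
    (6,1)@(13, 3): e=[68,8,60] → █
    (7,1)@(15, 3): e=[102,4,30] → █
    (8,1)@(17, 3): e=[136,0,0] → ·  [on edge]
    (4,2)@(9, 5): e=[-34,36,134] → ·
    (5,2)@(11, 5): e=[0,32,104] → █  [on edge]
    (8,2)@(17, 5): e=[102,20,14] → █
    (9,2)@(19, 5): e=[136,16,-16] → ·
    (5,3)@(11, 7): e=[-34,52,118] → ·
    (6,3)@(13, 7): e=[0,48,88] → █  [on edge]
    (7,4)@(15, 9): e=[0,64,72] → █  [on edge]
    (8,5)@(17, 11): e=[0,80,56] → █  [on edge]
    (9,6)@(19, 13): e=[0,96,40] → █  [on edge]
    (10,7)@(21, 15): e=[0,112,24] → █  [on edge]
    (11,8)@(23, 17): e=[0,128,8] → █  [on edge]
  covered (20 px):
    · · · · · · · · · · · ·
    · · · · █ █ █ █ · · · ·
    · · · · · █ █ █ █ · · ·
    · · · · · · █ █ █ · · ·
    · · · · · · · █ █ █ · ·
    · · · · · · · · █ █ · ·
    · · · · · · · · · █ █ ·
    · · · · · · · · · · █ ·
    · · · · · · · · · · · █
    · · · · · · · · · · · ·
    · · · · · · · · · · · ·
    · · · · · · · · · · · ·
T1:
  2·area = 116
  edge (18, 6)→(0, 10): d=(-18,4) right/bottom  bias=-1
  edge (0, 10)→(16, 0): d=(16,-10) top-left  bias=+0
  edge (16, 0)→(18, 6): d=(2,6) right/bottom  bias=-1
    (7,0)@(15, 1): e=[102,6,8] → █
    (8,0)@(17, 1): e=[94,26,-4] → ·
    (6,1)@(13, 3): e=[74,18,24] → █
    (8,1)@(17, 3): e=[58,58,0] → ·  [on edge]
    (4,2)@(9, 5): e=[54,10,52] → █
    (5,2)@(11, 5): e=[46,30,40] → █
    (8,2)@(17, 5): e=[22,90,4] → █
    (9,2)@(19, 5): e=[14,110,-8] → ·
    (2,3)@(5, 7): e=[34,2,80] → █
    (3,3)@(7, 7): e=[26,22,68] → █
    (7,3)@(15, 7): e=[-6,102,20] → ·
    (8,3)@(17, 7): e=[-14,122,8] → ·
    (9,4)@(19, 9): e=[-58,174,0] → ·  [on edge]
    (10,7)@(21, 15): e=[-174,290,0] → ·  [on edge]
    (11,10)@(23, 21): e=[-290,406,0] → ·  [on edge]
  covered (14 px):
    · · · · · · · █ · · · ·
    · · · · · · █ █ · · · ·
    · · · · █ █ █ █ █ · · ·
    · · █ █ █ █ █ · · · · ·
    · █ · · · · · · · · · ·
    · · · · · · · · · · · ·
    · · · · · · · · · · · ·
    · · · · · · · · · · · ·
    · · · · · · · · · · · ·
    · · · · · · · · · · · ·
    · · · · · · · · · · · ·
    · · · · · · · · · · · ·
T2:
  2·area = 24
  edge (6, 18)→(6, 12): d=(0,-6) top-left  bias=+0
  edge (6, 12)→(10, 18): d=(4,6) right/bottom  bias=-1
  edge (10, 18)→(6, 18): d=(-4,0) right/bottom  bias=-1
    (3,7)@(7, 15): e=[6,6,12] → █
    (4,7)@(9, 15): e=[18,-6,12] → ·
    (3,8)@(7, 17): e=[6,14,4] → █
    (4,8)@(9, 17): e=[18,2,4] → █
    (5,8)@(11, 17): e=[30,-10,4] → ·
    (3,9)@(7, 19): e=[6,22,-4] → ·
    (4,9)@(9, 19): e=[18,10,-4] → ·
  covered (3 px):
    · · · · · · · · · · · ·
    · · · · · · · · · · · ·
    · · · · · · · · · · · ·
    · · · · · · · · · · · ·
    · · · · · · · · · · · ·
    · · · · · · · · · · · ·
    · · · · · · · · · · · ·
    · · · █ · · · · · · · ·
    · · · █ █ · · · · · · ·
    · · · · · · · · · · · ·
    · · · · · · · · · · · ·
    · · · · · · · · · · · ·

Answer: "outside"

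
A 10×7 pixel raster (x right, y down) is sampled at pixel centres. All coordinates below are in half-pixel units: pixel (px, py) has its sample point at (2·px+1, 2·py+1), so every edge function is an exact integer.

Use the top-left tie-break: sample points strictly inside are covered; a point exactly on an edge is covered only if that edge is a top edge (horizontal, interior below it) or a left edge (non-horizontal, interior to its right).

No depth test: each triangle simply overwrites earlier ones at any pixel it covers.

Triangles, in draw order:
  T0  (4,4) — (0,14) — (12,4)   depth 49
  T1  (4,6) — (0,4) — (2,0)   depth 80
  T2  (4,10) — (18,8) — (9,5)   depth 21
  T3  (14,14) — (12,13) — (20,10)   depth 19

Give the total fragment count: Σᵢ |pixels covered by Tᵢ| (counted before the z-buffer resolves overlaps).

T0:
  2·area = 80  (B↔C swapped to make it positive)
  edge (4, 4)→(12, 4): d=(8,0) top-left  bias=+0
  edge (12, 4)→(0, 14): d=(-12,10) right/bottom  bias=-1
  edge (0, 14)→(4, 4): d=(4,-10) top-left  bias=+0
    (2,2)@(5, 5): e=[8,58,14] → #
    (3,2)@(7, 5): e=[8,38,34] → #
    (4,2)@(9, 5): e=[8,18,54] → #
    (5,2)@(11, 5): e=[8,-2,74] → ·
    (1,3)@(3, 7): e=[24,54,2] → #
    (4,3)@(9, 7): e=[24,-6,62] → ·
    (1,4)@(3, 9): e=[40,30,10] → #
    (3,4)@(7, 9): e=[40,-10,50] → ·
    (1,5)@(3, 11): e=[56,6,18] → #
    (2,5)@(5, 11): e=[56,-14,38] → ·
    (0,6)@(1, 13): e=[72,2,6] → #
    (1,6)@(3, 13): e=[72,-18,26] → ·
  covered (10 px):
    · · · · · · · · · ·
    · · · · · · · · · ·
    · · # # # · · · · ·
    · # # # · · · · · ·
    · # # · · · · · · ·
    · # · · · · · · · ·
    # · · · · · · · · ·
T1:
  2·area = 20
  edge (4, 6)→(0, 4): d=(-4,-2) top-left  bias=+0
  edge (0, 4)→(2, 0): d=(2,-4) top-left  bias=+0
  edge (2, 0)→(4, 6): d=(2,6) right/bottom  bias=-1
    (0,1)@(1, 3): e=[6,2,12] → #
    (1,1)@(3, 3): e=[10,10,0] → ·  [on edge]
    (0,2)@(1, 5): e=[-2,6,16] → ·
    (1,2)@(3, 5): e=[2,14,4] → #
    (2,2)@(5, 5): e=[6,22,-8] → ·
    (1,3)@(3, 7): e=[-6,18,8] → ·
    (2,4)@(5, 9): e=[-10,30,0] → ·  [on edge]
  covered (2 px):
    · · · · · · · · · ·
    # · · · · · · · · ·
    · # · · · · · · · ·
    · · · · · · · · · ·
    · · · · · · · · · ·
    · · · · · · · · · ·
    · · · · · · · · · ·
T2:
  2·area = 60  (B↔C swapped to make it positive)
  edge (4, 10)→(9, 5): d=(5,-5) top-left  bias=+0
  edge (9, 5)→(18, 8): d=(9,3) right/bottom  bias=-1
  edge (18, 8)→(4, 10): d=(-14,2) right/bottom  bias=-1
    (6,0)@(13, 1): e=[0,-48,108] → ·  [on edge]
    (1,1)@(3, 3): e=[-40,0,100] → ·  [on edge]
    (5,1)@(11, 3): e=[0,-24,84] → ·  [on edge]
    (4,2)@(9, 5): e=[0,0,60] → ·  [on edge]
    (3,3)@(7, 7): e=[0,24,36] → #  [on edge]
    (4,3)@(9, 7): e=[10,18,32] → #
    (5,3)@(11, 7): e=[20,12,28] → #
    (6,3)@(13, 7): e=[30,6,24] → #
    (7,3)@(15, 7): e=[40,0,20] → ·  [on edge]
    (2,4)@(5, 9): e=[0,48,12] → #  [on edge]
    (5,4)@(11, 9): e=[30,30,0] → ·  [on edge]
    (6,4)@(13, 9): e=[40,24,-4] → ·
    (1,5)@(3, 11): e=[0,72,-12] → ·  [on edge]
    (0,6)@(1, 13): e=[0,96,-36] → ·  [on edge]
  covered (7 px):
    · · · · · · · · · ·
    · · · · · · · · · ·
    · · · · · · · · · ·
    · · · # # # # · · ·
    · · # # # · · · · ·
    · · · · · · · · · ·
    · · · · · · · · · ·
T3:
  2·area = 14
  edge (14, 14)→(12, 13): d=(-2,-1) top-left  bias=+0
  edge (12, 13)→(20, 10): d=(8,-3) top-left  bias=+0
  edge (20, 10)→(14, 14): d=(-6,4) right/bottom  bias=-1
    (6,6)@(13, 13): e=[1,3,10] → #
    (7,6)@(15, 13): e=[3,9,2] → #
    (8,6)@(17, 13): e=[5,15,-6] → ·
  covered (2 px):
    · · · · · · · · · ·
    · · · · · · · · · ·
    · · · · · · · · · ·
    · · · · · · · · · ·
    · · · · · · · · · ·
    · · · · · · · · · ·
    · · · · · · # # · ·

Answer: 21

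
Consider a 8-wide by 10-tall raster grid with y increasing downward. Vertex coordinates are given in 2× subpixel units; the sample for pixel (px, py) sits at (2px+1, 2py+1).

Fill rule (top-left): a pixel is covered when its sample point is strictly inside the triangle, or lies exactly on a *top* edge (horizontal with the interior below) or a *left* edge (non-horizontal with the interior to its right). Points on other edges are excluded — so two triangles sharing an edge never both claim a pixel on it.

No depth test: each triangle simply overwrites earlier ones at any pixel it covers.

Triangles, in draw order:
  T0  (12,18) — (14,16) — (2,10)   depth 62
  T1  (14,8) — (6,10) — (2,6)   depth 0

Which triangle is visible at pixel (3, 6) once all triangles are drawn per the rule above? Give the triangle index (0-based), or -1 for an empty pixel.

T0:
  2·area = 36  (B↔C swapped to make it positive)
  edge (12, 18)→(2, 10): d=(-10,-8) top-left  bias=+0
  edge (2, 10)→(14, 16): d=(12,6) right/bottom  bias=-1
  edge (14, 16)→(12, 18): d=(-2,2) right/bottom  bias=-1
    (3,6)@(7, 13): e=[10,6,20] → █
    (4,6)@(9, 13): e=[26,-6,16] → ·
    (3,7)@(7, 15): e=[-10,30,16] → ·
    (4,7)@(9, 15): e=[6,18,12] → █
    (5,7)@(11, 15): e=[22,6,8] → █
    (6,7)@(13, 15): e=[38,-6,4] → ·
    (7,7)@(15, 15): e=[54,-18,0] → ·  [on edge]
    (4,8)@(9, 17): e=[-14,42,8] → ·
    (5,8)@(11, 17): e=[2,30,4] → █
    (6,8)@(13, 17): e=[18,18,0] → ·  [on edge]
    (5,9)@(11, 19): e=[-18,54,0] → ·  [on edge]
  covered (4 px):
    · · · · · · · ·
    · · · · · · · ·
    · · · · · · · ·
    · · · · · · · ·
    · · · · · · · ·
    · · · · · · · ·
    · · · █ · · · ·
    · · · · █ █ · ·
    · · · · · █ · ·
    · · · · · · · ·
T1:
  2·area = 40
  edge (14, 8)→(6, 10): d=(-8,2) right/bottom  bias=-1
  edge (6, 10)→(2, 6): d=(-4,-4) top-left  bias=+0
  edge (2, 6)→(14, 8): d=(12,2) right/bottom  bias=-1
    (0,2)@(1, 5): e=[50,0,-10] → ·  [on edge]
    (1,3)@(3, 7): e=[30,0,10] → █  [on edge]
    (2,3)@(5, 7): e=[26,8,6] → █
    (3,3)@(7, 7): e=[22,16,2] → █
    (4,3)@(9, 7): e=[18,24,-2] → ·
    (1,4)@(3, 9): e=[14,-8,34] → ·
    (2,4)@(5, 9): e=[10,0,30] → █  [on edge]
    (4,4)@(9, 9): e=[2,16,22] → █
    (5,4)@(11, 9): e=[-2,24,18] → ·
    (2,5)@(5, 11): e=[-6,-8,54] → ·
    (3,5)@(7, 11): e=[-10,0,50] → ·  [on edge]
    (4,5)@(9, 11): e=[-14,8,46] → ·
    (4,6)@(9, 13): e=[-30,0,70] → ·  [on edge]
    (5,7)@(11, 15): e=[-50,0,90] → ·  [on edge]
    (6,8)@(13, 17): e=[-70,0,110] → ·  [on edge]
    (7,9)@(15, 19): e=[-90,0,130] → ·  [on edge]
  covered (6 px):
    · · · · · · · ·
    · · · · · · · ·
    · · · · · · · ·
    · █ █ █ · · · ·
    · · █ █ █ · · ·
    · · · · · · · ·
    · · · · · · · ·
    · · · · · · · ·
    · · · · · · · ·
    · · · · · · · ·

Z-buffer (winner per pixel, '.' = empty):
  . . . . . . . .
  . . . . . . . .
  . . . . . . . .
  . 1 1 1 . . . .
  . . 1 1 1 . . .
  . . . . . . . .
  . . . 0 . . . .
  . . . . 0 0 . .
  . . . . . 0 . .
  . . . . . . . .

Answer: 0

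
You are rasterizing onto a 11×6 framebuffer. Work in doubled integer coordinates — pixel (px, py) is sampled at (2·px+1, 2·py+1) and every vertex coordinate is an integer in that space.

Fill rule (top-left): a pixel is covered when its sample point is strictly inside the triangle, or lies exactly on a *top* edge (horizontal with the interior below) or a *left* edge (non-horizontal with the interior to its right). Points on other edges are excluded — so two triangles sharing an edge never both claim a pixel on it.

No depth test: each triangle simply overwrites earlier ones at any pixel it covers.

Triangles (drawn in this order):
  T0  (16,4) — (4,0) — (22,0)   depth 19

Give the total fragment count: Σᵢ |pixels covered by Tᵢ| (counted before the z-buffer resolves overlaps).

T0:
  2·area = 72
  edge (16, 4)→(4, 0): d=(-12,-4) top-left  bias=+0
  edge (4, 0)→(22, 0): d=(18,0) top-left  bias=+0
  edge (22, 0)→(16, 4): d=(-6,4) right/bottom  bias=-1
    (3,0)@(7, 1): e=[0,18,54] → X  [on edge]
    (4,0)@(9, 1): e=[8,18,46] → X
    (5,0)@(11, 1): e=[16,18,38] → X
    (6,0)@(13, 1): e=[24,18,30] → X
    (7,0)@(15, 1): e=[32,18,22] → X
    (8,0)@(17, 1): e=[40,18,14] → X
    (9,0)@(19, 1): e=[48,18,6] → X
    (10,0)@(21, 1): e=[56,18,-2] → .
    (3,1)@(7, 3): e=[-24,54,42] → .
    (4,1)@(9, 3): e=[-16,54,34] → .
    (5,1)@(11, 3): e=[-8,54,26] → .
    (6,1)@(13, 3): e=[0,54,18] → X  [on edge]
    (9,2)@(19, 5): e=[0,90,-18] → .  [on edge]
  covered (10 px):
    . . . X X X X X X X .
    . . . . . . X X X . .
    . . . . . . . . . . .
    . . . . . . . . . . .
    . . . . . . . . . . .
    . . . . . . . . . . .

Result: 10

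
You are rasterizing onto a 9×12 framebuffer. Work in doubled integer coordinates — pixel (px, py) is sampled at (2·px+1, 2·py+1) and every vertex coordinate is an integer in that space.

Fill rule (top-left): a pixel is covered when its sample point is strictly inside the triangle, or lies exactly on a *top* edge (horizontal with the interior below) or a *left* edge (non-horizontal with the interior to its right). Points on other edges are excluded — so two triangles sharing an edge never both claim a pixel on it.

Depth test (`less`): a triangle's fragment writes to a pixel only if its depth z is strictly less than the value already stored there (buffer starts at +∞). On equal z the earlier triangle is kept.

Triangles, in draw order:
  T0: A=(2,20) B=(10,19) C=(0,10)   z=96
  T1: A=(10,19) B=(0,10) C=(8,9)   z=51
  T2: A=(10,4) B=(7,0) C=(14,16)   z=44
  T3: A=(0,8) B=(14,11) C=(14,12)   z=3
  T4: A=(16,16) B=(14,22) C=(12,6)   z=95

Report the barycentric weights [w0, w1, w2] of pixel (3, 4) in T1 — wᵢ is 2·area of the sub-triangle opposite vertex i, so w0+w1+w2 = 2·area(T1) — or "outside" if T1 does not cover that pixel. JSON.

T0:
  2·area = 82  (B↔C swapped to make it positive)
  edge (2, 20)→(0, 10): d=(-2,-10) top-left  bias=+0
  edge (0, 10)→(10, 19): d=(10,9) right/bottom  bias=-1
  edge (10, 19)→(2, 20): d=(-8,1) right/bottom  bias=-1
    (0,5)@(1, 11): e=[8,1,73] → #
    (1,5)@(3, 11): e=[28,-17,71] → ·
    (0,6)@(1, 13): e=[4,21,57] → #
    (1,6)@(3, 13): e=[24,3,55] → #
    (2,6)@(5, 13): e=[44,-15,53] → ·
    (0,7)@(1, 15): e=[0,41,41] → #  [on edge]
    (2,7)@(5, 15): e=[40,5,37] → #
    (3,7)@(7, 15): e=[60,-13,35] → ·
    (0,8)@(1, 17): e=[-4,61,25] → ·
    (1,8)@(3, 17): e=[16,43,23] → #
    (3,8)@(7, 17): e=[56,7,19] → #
    (4,8)@(9, 17): e=[76,-11,17] → ·
  covered (13 px):
    · · · · · · · · ·
    · · · · · · · · ·
    · · · · · · · · ·
    · · · · · · · · ·
    · · · · · · · · ·
    # · · · · · · · ·
    # # · · · · · · ·
    # # # · · · · · ·
    · # # # · · · · ·
    · # # # # · · · ·
    · · · · · · · · ·
    · · · · · · · · ·
T1:
  2·area = 82
  edge (10, 19)→(0, 10): d=(-10,-9) top-left  bias=+0
  edge (0, 10)→(8, 9): d=(8,-1) top-left  bias=+0
  edge (8, 9)→(10, 19): d=(2,10) right/bottom  bias=-1
    (1,5)@(3, 11): e=[17,11,54] → #
    (2,5)@(5, 11): e=[35,13,34] → #
    (3,5)@(7, 11): e=[53,15,14] → #
    (4,5)@(9, 11): e=[71,17,-6] → ·
    (1,6)@(3, 13): e=[-3,27,58] → ·
    (2,6)@(5, 13): e=[15,29,38] → #
    (4,6)@(9, 13): e=[51,33,-2] → ·
    (2,7)@(5, 15): e=[-5,45,42] → ·
    (3,7)@(7, 15): e=[13,47,22] → #
    (4,7)@(9, 15): e=[31,49,2] → #
    (5,7)@(11, 15): e=[49,51,-18] → ·
    (3,8)@(7, 17): e=[-7,63,26] → ·
  covered (8 px):
    · · · · · · · · ·
    · · · · · · · · ·
    · · · · · · · · ·
    · · · · · · · · ·
    · · · · · · · · ·
    · # # # · · · · ·
    · · # # · · · · ·
    · · · # # · · · ·
    · · · · # · · · ·
    · · · · · · · · ·
    · · · · · · · · ·
    · · · · · · · · ·
T2:
  2·area = 20  (B↔C swapped to make it positive)
  edge (10, 4)→(14, 16): d=(4,12) right/bottom  bias=-1
  edge (14, 16)→(7, 0): d=(-7,-16) top-left  bias=+0
  edge (7, 0)→(10, 4): d=(3,4) right/bottom  bias=-1
    (4,0)@(9, 1): e=[0,25,-5] → ·  [on edge]
    (4,1)@(9, 3): e=[8,11,1] → #
    (5,1)@(11, 3): e=[-16,43,-7] → ·
    (4,2)@(9, 5): e=[16,-3,7] → ·
    (5,3)@(11, 7): e=[0,15,5] → ·  [on edge]
    (5,4)@(11, 9): e=[8,1,11] → #
    (6,4)@(13, 9): e=[-16,33,3] → ·
    (5,5)@(11, 11): e=[16,-13,17] → ·
    (6,6)@(13, 13): e=[0,5,15] → ·  [on edge]
    (7,9)@(15, 19): e=[0,-5,25] → ·  [on edge]
  covered (2 px):
    · · · · · · · · ·
    · · · · # · · · ·
    · · · · · · · · ·
    · · · · · · · · ·
    · · · · · # · · ·
    · · · · · · · · ·
    · · · · · · · · ·
    · · · · · · · · ·
    · · · · · · · · ·
    · · · · · · · · ·
    · · · · · · · · ·
    · · · · · · · · ·
T3:
  2·area = 14
  edge (0, 8)→(14, 11): d=(14,3) right/bottom  bias=-1
  edge (14, 11)→(14, 12): d=(0,1) right/bottom  bias=-1
  edge (14, 12)→(0, 8): d=(-14,-4) top-left  bias=+0
    (5,5)@(11, 11): e=[9,3,2] → #
    (6,5)@(13, 11): e=[3,1,10] → #
    (7,5)@(15, 11): e=[-3,-1,18] → ·
    (5,6)@(11, 13): e=[37,3,-26] → ·
    (6,6)@(13, 13): e=[31,1,-18] → ·
  covered (2 px):
    · · · · · · · · ·
    · · · · · · · · ·
    · · · · · · · · ·
    · · · · · · · · ·
    · · · · · · · · ·
    · · · · · # # · ·
    · · · · · · · · ·
    · · · · · · · · ·
    · · · · · · · · ·
    · · · · · · · · ·
    · · · · · · · · ·
    · · · · · · · · ·
T4:
  2·area = 44
  edge (16, 16)→(14, 22): d=(-2,6) right/bottom  bias=-1
  edge (14, 22)→(12, 6): d=(-2,-16) top-left  bias=+0
  edge (12, 6)→(16, 16): d=(4,10) right/bottom  bias=-1
    (6,4)@(13, 9): e=[32,10,2] → #
    (7,4)@(15, 9): e=[20,42,-18] → ·
    (6,5)@(13, 11): e=[28,6,10] → #
    (7,5)@(15, 11): e=[16,38,-10] → ·
    (6,6)@(13, 13): e=[24,2,18] → #
    (7,6)@(15, 13): e=[12,34,-2] → ·
    (8,6)@(17, 13): e=[0,66,-22] → ·  [on edge]
    (6,7)@(13, 15): e=[20,-2,26] → ·
    (7,7)@(15, 15): e=[8,30,6] → #
    (8,7)@(17, 15): e=[-4,62,-14] → ·
    (7,8)@(15, 17): e=[4,26,14] → #
    (8,8)@(17, 17): e=[-8,58,-6] → ·
    (7,9)@(15, 19): e=[0,22,22] → ·  [on edge]
  covered (5 px):
    · · · · · · · · ·
    · · · · · · · · ·
    · · · · · · · · ·
    · · · · · · · · ·
    · · · · · · # · ·
    · · · · · · # · ·
    · · · · · · # · ·
    · · · · · · · # ·
    · · · · · · · # ·
    · · · · · · · · ·
    · · · · · · · · ·
    · · · · · · · · ·

Answer: "outside"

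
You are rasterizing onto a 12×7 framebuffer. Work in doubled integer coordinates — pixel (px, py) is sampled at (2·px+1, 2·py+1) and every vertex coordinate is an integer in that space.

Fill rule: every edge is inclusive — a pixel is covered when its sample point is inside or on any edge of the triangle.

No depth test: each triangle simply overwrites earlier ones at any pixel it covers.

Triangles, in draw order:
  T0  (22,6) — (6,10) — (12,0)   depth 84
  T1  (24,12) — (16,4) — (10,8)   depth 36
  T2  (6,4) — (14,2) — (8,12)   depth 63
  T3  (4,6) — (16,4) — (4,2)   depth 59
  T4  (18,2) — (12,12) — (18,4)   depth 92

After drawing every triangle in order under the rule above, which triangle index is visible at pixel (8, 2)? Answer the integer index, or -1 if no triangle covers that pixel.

T0:
  2·area = 136
  edge (22, 6)→(6, 10): d=(-16,4) inclusive
  edge (6, 10)→(12, 0): d=(6,-10) inclusive
  edge (12, 0)→(22, 6): d=(10,6) inclusive
    (6,0)@(13, 1): e=[116,16,4] → X
    (7,0)@(15, 1): e=[108,36,-8] → .
    (5,1)@(11, 3): e=[92,8,36] → X
    (7,1)@(15, 3): e=[76,48,12] → X
    (8,1)@(17, 3): e=[68,68,0] → X  [on edge]
    (9,1)@(19, 3): e=[60,88,-12] → .
    (4,2)@(9, 5): e=[68,0,68] → X  [on edge]
    (9,2)@(19, 5): e=[28,100,8] → X
    (10,2)@(21, 5): e=[20,120,-4] → .
    (4,3)@(9, 7): e=[36,12,88] → X
    (9,3)@(19, 7): e=[-4,112,28] → .
    (3,4)@(7, 9): e=[12,4,120] → X
  covered (18 px):
    . . . . . . X . . . . .
    . . . . . X X X X . . .
    . . . . X X X X X X . .
    . . . . X X X X X . . .
    . . . X X . . . . . . .
    . . . . . . . . . . . .
    . . . . . . . . . . . .
T1:
  2·area = 80  (B↔C swapped to make it positive)
  edge (24, 12)→(10, 8): d=(-14,-4) inclusive
  edge (10, 8)→(16, 4): d=(6,-4) inclusive
  edge (16, 4)→(24, 12): d=(8,8) inclusive
    (6,0)@(13, 1): e=[110,-30,0] → .  [on edge]
    (7,1)@(15, 3): e=[90,-10,0] → .  [on edge]
    (7,2)@(15, 5): e=[62,2,16] → X
    (8,2)@(17, 5): e=[70,10,0] → X  [on edge]
    (9,2)@(19, 5): e=[78,18,-16] → .
    (6,3)@(13, 7): e=[26,6,48] → X
    (9,3)@(19, 7): e=[50,30,0] → X  [on edge]
    (10,3)@(21, 7): e=[58,38,-16] → .
    (6,4)@(13, 9): e=[-2,18,64] → .
    (7,4)@(15, 9): e=[6,26,48] → X
    (10,4)@(21, 9): e=[30,50,0] → X  [on edge]
    (11,4)@(23, 9): e=[38,58,-16] → .
    (11,5)@(23, 11): e=[10,70,0] → X  [on edge]
  covered (12 px):
    . . . . . . . . . . . .
    . . . . . . . . . . . .
    . . . . . . . X X . . .
    . . . . . . X X X X . .
    . . . . . . . X X X X .
    . . . . . . . . . . X X
    . . . . . . . . . . . .
T2:
  2·area = 68
  edge (6, 4)→(14, 2): d=(8,-2) inclusive
  edge (14, 2)→(8, 12): d=(-6,10) inclusive
  edge (8, 12)→(6, 4): d=(-2,-8) inclusive
    (5,1)@(11, 3): e=[2,24,42] → X
    (6,1)@(13, 3): e=[6,4,58] → X
    (7,1)@(15, 3): e=[10,-16,74] → .
    (3,2)@(7, 5): e=[10,52,6] → X
    (4,2)@(9, 5): e=[14,32,22] → X
    (6,2)@(13, 5): e=[22,-8,54] → .
    (3,3)@(7, 7): e=[26,40,2] → X
    (5,3)@(11, 7): e=[34,0,34] → X  [on edge]
    (6,3)@(13, 7): e=[38,-20,50] → .
    (3,4)@(7, 9): e=[42,28,-2] → .
    (4,4)@(9, 9): e=[46,8,14] → X
    (5,4)@(11, 9): e=[50,-12,30] → .
  covered (9 px):
    . . . . . . . . . . . .
    . . . . . X X . . . . .
    . . . X X X . . . . . .
    . . . X X X . . . . . .
    . . . . X . . . . . . .
    . . . . . . . . . . . .
    . . . . . . . . . . . .
T3:
  2·area = 48  (B↔C swapped to make it positive)
  edge (4, 6)→(4, 2): d=(0,-4) inclusive
  edge (4, 2)→(16, 4): d=(12,2) inclusive
  edge (16, 4)→(4, 6): d=(-12,2) inclusive
    (2,1)@(5, 3): e=[4,10,34] → X
    (3,1)@(7, 3): e=[12,6,30] → X
    (4,1)@(9, 3): e=[20,2,26] → X
    (5,1)@(11, 3): e=[28,-2,22] → .
    (2,2)@(5, 5): e=[4,34,10] → X
    (5,2)@(11, 5): e=[28,22,-2] → .
    (2,3)@(5, 7): e=[4,58,-14] → .
    (3,3)@(7, 7): e=[12,54,-18] → .
    (4,3)@(9, 7): e=[20,50,-22] → .
  covered (6 px):
    . . . . . . . . . . . .
    . . X X X . . . . . . .
    . . X X X . . . . . . .
    . . . . . . . . . . . .
    . . . . . . . . . . . .
    . . . . . . . . . . . .
    . . . . . . . . . . . .
T4:
  2·area = 12  (B↔C swapped to make it positive)
  edge (18, 2)→(18, 4): d=(0,2) inclusive
  edge (18, 4)→(12, 12): d=(-6,8) inclusive
  edge (12, 12)→(18, 2): d=(6,-10) inclusive
    (8,2)@(17, 5): e=[2,2,8] → X
    (9,2)@(19, 5): e=[-2,-14,28] → .
    (7,3)@(15, 7): e=[6,6,0] → X  [on edge]
    (8,3)@(17, 7): e=[2,-10,20] → .
    (7,4)@(15, 9): e=[6,-6,12] → .
  covered (2 px):
    . . . . . . . . . . . .
    . . . . . . . . . . . .
    . . . . . . . . X . . .
    . . . . . . . X . . . .
    . . . . . . . . . . . .
    . . . . . . . . . . . .
    . . . . . . . . . . . .

Z-buffer (winner per pixel, '.' = empty):
  . . . . . . 0 . . . . .
  . . 3 3 3 2 2 0 0 . . .
  . . 3 3 3 2 0 1 4 0 . .
  . . . 2 2 2 1 4 1 1 . .
  . . . 0 2 . . 1 1 1 1 .
  . . . . . . . . . . 1 1
  . . . . . . . . . . . .

Final: 4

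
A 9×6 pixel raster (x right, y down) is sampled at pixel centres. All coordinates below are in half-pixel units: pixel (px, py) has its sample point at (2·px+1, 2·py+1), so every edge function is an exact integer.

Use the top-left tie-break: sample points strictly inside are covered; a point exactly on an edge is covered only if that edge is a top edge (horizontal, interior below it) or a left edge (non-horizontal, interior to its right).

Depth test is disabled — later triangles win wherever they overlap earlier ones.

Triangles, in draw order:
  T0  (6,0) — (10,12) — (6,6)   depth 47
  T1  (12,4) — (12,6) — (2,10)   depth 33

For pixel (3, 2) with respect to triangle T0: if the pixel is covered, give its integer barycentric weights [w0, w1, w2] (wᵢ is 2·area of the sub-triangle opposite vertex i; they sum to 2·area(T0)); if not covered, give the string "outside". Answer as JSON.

T0:
  2·area = 24
  edge (6, 0)→(10, 12): d=(4,12) right/bottom  bias=-1
  edge (10, 12)→(6, 6): d=(-4,-6) top-left  bias=+0
  edge (6, 6)→(6, 0): d=(0,-6) top-left  bias=+0
    (3,1)@(7, 3): e=[0,18,6] → ·  [on edge]
    (3,2)@(7, 5): e=[8,10,6] → #
    (4,2)@(9, 5): e=[-16,22,18] → ·
    (3,3)@(7, 7): e=[16,2,6] → #
    (4,3)@(9, 7): e=[-8,14,18] → ·
    (3,4)@(7, 9): e=[24,-6,6] → ·
    (4,4)@(9, 9): e=[0,6,18] → ·  [on edge]
  covered (2 px):
    · · · · · · · · ·
    · · · · · · · · ·
    · · · # · · · · ·
    · · · # · · · · ·
    · · · · · · · · ·
    · · · · · · · · ·
T1:
  2·area = 20
  edge (12, 4)→(12, 6): d=(0,2) right/bottom  bias=-1
  edge (12, 6)→(2, 10): d=(-10,4) right/bottom  bias=-1
  edge (2, 10)→(12, 4): d=(10,-6) top-left  bias=+0
    (8,0)@(17, 1): e=[-10,30,0] → ·  [on edge]
    (5,2)@(11, 5): e=[2,14,4] → #
    (6,2)@(13, 5): e=[-2,6,16] → ·
    (3,3)@(7, 7): e=[10,10,0] → #  [on edge]
    (4,3)@(9, 7): e=[6,2,12] → #
    (5,3)@(11, 7): e=[2,-6,24] → ·
    (3,4)@(7, 9): e=[10,-10,20] → ·
    (4,4)@(9, 9): e=[6,-18,32] → ·
  covered (3 px):
    · · · · · · · · ·
    · · · · · · · · ·
    · · · · · # · · ·
    · · · # # · · · ·
    · · · · · · · · ·
    · · · · · · · · ·

Result: [10,6,8]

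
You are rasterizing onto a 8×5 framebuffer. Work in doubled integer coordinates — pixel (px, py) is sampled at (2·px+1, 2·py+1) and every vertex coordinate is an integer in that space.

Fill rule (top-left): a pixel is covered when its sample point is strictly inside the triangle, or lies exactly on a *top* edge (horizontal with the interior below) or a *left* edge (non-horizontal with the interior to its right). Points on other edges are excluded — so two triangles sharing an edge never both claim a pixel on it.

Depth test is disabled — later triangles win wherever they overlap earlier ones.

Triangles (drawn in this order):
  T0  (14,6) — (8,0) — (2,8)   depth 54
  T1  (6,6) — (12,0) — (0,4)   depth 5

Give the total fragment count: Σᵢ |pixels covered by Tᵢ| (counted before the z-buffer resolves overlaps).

T0:
  2·area = 84  (B↔C swapped to make it positive)
  edge (14, 6)→(2, 8): d=(-12,2) right/bottom  bias=-1
  edge (2, 8)→(8, 0): d=(6,-8) top-left  bias=+0
  edge (8, 0)→(14, 6): d=(6,6) right/bottom  bias=-1
    (4,0)@(9, 1): e=[70,14,0] → ·  [on edge]
    (3,1)@(7, 3): e=[50,10,24] → #
    (4,1)@(9, 3): e=[46,26,12] → #
    (5,1)@(11, 3): e=[42,42,0] → ·  [on edge]
    (2,2)@(5, 5): e=[30,6,48] → #
    (5,2)@(11, 5): e=[18,54,12] → #
    (6,2)@(13, 5): e=[14,70,0] → ·  [on edge]
    (1,3)@(3, 7): e=[10,2,72] → #
    (4,3)@(9, 7): e=[-2,50,36] → ·
    (5,3)@(11, 7): e=[-6,66,24] → ·
    (7,3)@(15, 7): e=[-14,98,0] → ·  [on edge]
    (1,4)@(3, 9): e=[-14,14,84] → ·
  covered (9 px):
    · · · · · · · ·
    · · · # # · · ·
    · · # # # # · ·
    · # # # · · · ·
    · · · · · · · ·
T1:
  2·area = 48  (B↔C swapped to make it positive)
  edge (6, 6)→(0, 4): d=(-6,-2) top-left  bias=+0
  edge (0, 4)→(12, 0): d=(12,-4) top-left  bias=+0
  edge (12, 0)→(6, 6): d=(-6,6) right/bottom  bias=-1
    (4,0)@(9, 1): e=[36,0,12] → #  [on edge]
    (5,0)@(11, 1): e=[40,8,0] → ·  [on edge]
    (1,1)@(3, 3): e=[12,0,36] → #  [on edge]
    (2,1)@(5, 3): e=[16,8,24] → #
    (3,1)@(7, 3): e=[20,16,12] → #
    (4,1)@(9, 3): e=[24,24,0] → ·  [on edge]
    (1,2)@(3, 5): e=[0,24,24] → #  [on edge]
    (3,2)@(7, 5): e=[8,40,0] → ·  [on edge]
    (1,3)@(3, 7): e=[-12,48,12] → ·
    (2,3)@(5, 7): e=[-8,56,0] → ·  [on edge]
    (4,3)@(9, 7): e=[0,72,-24] → ·  [on edge]
    (1,4)@(3, 9): e=[-24,72,0] → ·  [on edge]
    (7,4)@(15, 9): e=[0,120,-72] → ·  [on edge]
  covered (6 px):
    · · · · # · · ·
    · # # # · · · ·
    · # # · · · · ·
    · · · · · · · ·
    · · · · · · · ·

Final: 15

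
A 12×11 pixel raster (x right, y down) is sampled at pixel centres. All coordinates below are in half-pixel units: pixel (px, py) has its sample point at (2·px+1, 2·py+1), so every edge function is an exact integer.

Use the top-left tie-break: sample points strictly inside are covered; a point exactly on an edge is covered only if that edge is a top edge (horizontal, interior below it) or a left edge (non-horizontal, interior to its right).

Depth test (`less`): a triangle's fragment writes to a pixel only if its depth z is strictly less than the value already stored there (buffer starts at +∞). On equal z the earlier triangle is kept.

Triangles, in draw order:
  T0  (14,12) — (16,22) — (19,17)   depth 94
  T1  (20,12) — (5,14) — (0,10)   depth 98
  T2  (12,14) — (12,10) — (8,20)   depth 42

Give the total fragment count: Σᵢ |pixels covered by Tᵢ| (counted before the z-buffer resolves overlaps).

T0:
  2·area = 40  (B↔C swapped to make it positive)
  edge (14, 12)→(19, 17): d=(5,5) right/bottom  bias=-1
  edge (19, 17)→(16, 22): d=(-3,5) right/bottom  bias=-1
  edge (16, 22)→(14, 12): d=(-2,-10) top-left  bias=+0
    (1,0)@(3, 1): e=[0,128,-88] → ·  [on edge]
    (2,1)@(5, 3): e=[0,112,-72] → ·  [on edge]
    (3,2)@(7, 5): e=[0,96,-56] → ·  [on edge]
    (4,3)@(9, 7): e=[0,80,-40] → ·  [on edge]
    (6,3)@(13, 7): e=[-20,60,0] → ·  [on edge]
    (5,4)@(11, 9): e=[0,64,-24] → ·  [on edge]
    (6,5)@(13, 11): e=[0,48,-8] → ·  [on edge]
    (7,6)@(15, 13): e=[0,32,8] → ·  [on edge]
    (7,7)@(15, 15): e=[10,26,4] → █
    (8,7)@(17, 15): e=[0,16,24] → ·  [on edge]
    (7,8)@(15, 17): e=[20,20,0] → █  [on edge]
    (8,8)@(17, 17): e=[10,10,20] → █
    (9,8)@(19, 17): e=[0,0,40] → ·  [on edge]
    (10,9)@(21, 19): e=[0,-16,56] → ·  [on edge]
    (11,10)@(23, 21): e=[0,-32,72] → ·  [on edge]
  covered (4 px):
    · · · · · · · · · · · ·
    · · · · · · · · · · · ·
    · · · · · · · · · · · ·
    · · · · · · · · · · · ·
    · · · · · · · · · · · ·
    · · · · · · · · · · · ·
    · · · · · · · · · · · ·
    · · · · · · · █ · · · ·
    · · · · · · · █ █ · · ·
    · · · · · · · · █ · · ·
    · · · · · · · · · · · ·
T1:
  2·area = 70
  edge (20, 12)→(5, 14): d=(-15,2) right/bottom  bias=-1
  edge (5, 14)→(0, 10): d=(-5,-4) top-left  bias=+0
  edge (0, 10)→(20, 12): d=(20,2) right/bottom  bias=-1
    (1,5)@(3, 11): e=[49,7,14] → █
    (2,5)@(5, 11): e=[45,15,10] → █
    (3,5)@(7, 11): e=[41,23,6] → █
    (4,5)@(9, 11): e=[37,31,2] → █
    (5,5)@(11, 11): e=[33,39,-2] → ·
    (1,6)@(3, 13): e=[19,-3,54] → ·
    (2,6)@(5, 13): e=[15,5,50] → █
    (5,6)@(11, 13): e=[3,29,38] → █
    (6,6)@(13, 13): e=[-1,37,34] → ·
    (2,7)@(5, 15): e=[-15,-5,90] → ·
    (3,7)@(7, 15): e=[-19,3,86] → ·
    (4,7)@(9, 15): e=[-23,11,82] → ·
  covered (8 px):
    · · · · · · · · · · · ·
    · · · · · · · · · · · ·
    · · · · · · · · · · · ·
    · · · · · · · · · · · ·
    · · · · · · · · · · · ·
    · █ █ █ █ · · · · · · ·
    · · █ █ █ █ · · · · · ·
    · · · · · · · · · · · ·
    · · · · · · · · · · · ·
    · · · · · · · · · · · ·
    · · · · · · · · · · · ·
T2:
  2·area = 16  (B↔C swapped to make it positive)
  edge (12, 14)→(8, 20): d=(-4,6) right/bottom  bias=-1
  edge (8, 20)→(12, 10): d=(4,-10) top-left  bias=+0
  edge (12, 10)→(12, 14): d=(0,4) right/bottom  bias=-1
    (5,6)@(11, 13): e=[10,2,4] → █
    (6,6)@(13, 13): e=[-2,22,-4] → ·
    (5,7)@(11, 15): e=[2,10,4] → █
    (6,7)@(13, 15): e=[-10,30,-4] → ·
    (5,8)@(11, 17): e=[-6,18,4] → ·
  covered (2 px):
    · · · · · · · · · · · ·
    · · · · · · · · · · · ·
    · · · · · · · · · · · ·
    · · · · · · · · · · · ·
    · · · · · · · · · · · ·
    · · · · · · · · · · · ·
    · · · · · █ · · · · · ·
    · · · · · █ · · · · · ·
    · · · · · · · · · · · ·
    · · · · · · · · · · · ·
    · · · · · · · · · · · ·

Final: 14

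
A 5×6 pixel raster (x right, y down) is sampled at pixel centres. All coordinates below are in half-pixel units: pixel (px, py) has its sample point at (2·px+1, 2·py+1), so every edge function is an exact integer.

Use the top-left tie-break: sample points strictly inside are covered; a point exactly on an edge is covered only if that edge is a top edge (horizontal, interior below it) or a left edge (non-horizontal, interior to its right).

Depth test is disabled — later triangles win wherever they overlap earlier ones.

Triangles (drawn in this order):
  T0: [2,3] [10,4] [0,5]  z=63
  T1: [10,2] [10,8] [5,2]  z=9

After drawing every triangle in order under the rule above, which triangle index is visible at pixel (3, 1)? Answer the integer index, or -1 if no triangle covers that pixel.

T0:
  2·area = 18
  edge (2, 3)→(10, 4): d=(8,1) right/bottom  bias=-1
  edge (10, 4)→(0, 5): d=(-10,1) right/bottom  bias=-1
  edge (0, 5)→(2, 3): d=(2,-2) top-left  bias=+0
  covered (0 px):
    · · · · ·
    · · · · ·
    · · · · ·
    · · · · ·
    · · · · ·
    · · · · ·
T1:
  2·area = 30
  edge (10, 2)→(10, 8): d=(0,6) right/bottom  bias=-1
  edge (10, 8)→(5, 2): d=(-5,-6) top-left  bias=+0
  edge (5, 2)→(10, 2): d=(5,0) top-left  bias=+0
    (3,1)@(7, 3): e=[18,7,5] → █
    (4,1)@(9, 3): e=[6,19,5] → █
    (3,2)@(7, 5): e=[18,-3,15] → ·
    (4,2)@(9, 5): e=[6,9,15] → █
    (4,3)@(9, 7): e=[6,-1,25] → ·
  covered (3 px):
    · · · · ·
    · · · █ █
    · · · · █
    · · · · ·
    · · · · ·
    · · · · ·

Z-buffer (winner per pixel, '.' = empty):
  . . . . .
  . . . 1 1
  . . . . 1
  . . . . .
  . . . . .
  . . . . .

Result: 1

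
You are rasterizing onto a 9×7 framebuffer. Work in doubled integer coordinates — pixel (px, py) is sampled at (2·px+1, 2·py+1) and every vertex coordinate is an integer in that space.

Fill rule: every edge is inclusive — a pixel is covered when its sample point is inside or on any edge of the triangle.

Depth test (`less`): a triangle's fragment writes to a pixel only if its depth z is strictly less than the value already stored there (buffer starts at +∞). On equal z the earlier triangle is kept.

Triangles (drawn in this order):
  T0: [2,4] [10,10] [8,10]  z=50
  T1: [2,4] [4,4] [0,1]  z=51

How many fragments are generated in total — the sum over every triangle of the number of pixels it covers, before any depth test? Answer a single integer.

T0:
  2·area = 12
  edge (2, 4)→(10, 10): d=(8,6) inclusive
  edge (10, 10)→(8, 10): d=(-2,0) inclusive
  edge (8, 10)→(2, 4): d=(-6,-6) inclusive
    (0,1)@(1, 3): e=[-2,14,0] → ·  [on edge]
    (1,2)@(3, 5): e=[2,10,0] → █  [on edge]
    (2,2)@(5, 5): e=[-10,10,12] → ·
    (1,3)@(3, 7): e=[18,6,-12] → ·
    (2,3)@(5, 7): e=[6,6,0] → █  [on edge]
    (3,3)@(7, 7): e=[-6,6,12] → ·
    (2,4)@(5, 9): e=[22,2,-12] → ·
    (3,4)@(7, 9): e=[10,2,0] → █  [on edge]
    (4,4)@(9, 9): e=[-2,2,12] → ·
    (3,5)@(7, 11): e=[26,-2,-12] → ·
    (4,5)@(9, 11): e=[14,-2,0] → ·  [on edge]
    (5,6)@(11, 13): e=[18,-6,0] → ·  [on edge]
  covered (3 px):
    · · · · · · · · ·
    · · · · · · · · ·
    · █ · · · · · · ·
    · · █ · · · · · ·
    · · · █ · · · · ·
    · · · · · · · · ·
    · · · · · · · · ·
T1:
  2·area = 6  (B↔C swapped to make it positive)
  edge (2, 4)→(0, 1): d=(-2,-3) inclusive
  edge (0, 1)→(4, 4): d=(4,3) inclusive
  edge (4, 4)→(2, 4): d=(-2,0) inclusive
  covered (0 px):
    · · · · · · · · ·
    · · · · · · · · ·
    · · · · · · · · ·
    · · · · · · · · ·
    · · · · · · · · ·
    · · · · · · · · ·
    · · · · · · · · ·

Result: 3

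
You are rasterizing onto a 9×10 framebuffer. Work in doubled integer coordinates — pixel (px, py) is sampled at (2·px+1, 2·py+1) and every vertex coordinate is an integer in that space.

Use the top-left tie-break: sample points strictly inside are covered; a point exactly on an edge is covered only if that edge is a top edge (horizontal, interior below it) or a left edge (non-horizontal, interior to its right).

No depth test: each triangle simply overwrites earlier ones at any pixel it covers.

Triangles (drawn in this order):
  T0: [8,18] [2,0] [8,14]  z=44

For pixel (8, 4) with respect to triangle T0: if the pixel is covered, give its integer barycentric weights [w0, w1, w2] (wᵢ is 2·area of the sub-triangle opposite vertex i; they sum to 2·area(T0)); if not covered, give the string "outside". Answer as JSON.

T0:
  2·area = 24
  edge (8, 18)→(2, 0): d=(-6,-18) top-left  bias=+0
  edge (2, 0)→(8, 14): d=(6,14) right/bottom  bias=-1
  edge (8, 14)→(8, 18): d=(0,4) right/bottom  bias=-1
    (1,1)@(3, 3): e=[0,4,20] → #  [on edge]
    (2,1)@(5, 3): e=[36,-24,12] → ·
    (1,2)@(3, 5): e=[-12,16,20] → ·
    (2,3)@(5, 7): e=[12,0,12] → ·  [on edge]
    (2,4)@(5, 9): e=[0,12,12] → #  [on edge]
    (3,4)@(7, 9): e=[36,-16,4] → ·
    (2,5)@(5, 11): e=[-12,24,12] → ·
    (3,6)@(7, 13): e=[12,8,4] → #
    (4,6)@(9, 13): e=[48,-20,-4] → ·
    (3,7)@(7, 15): e=[0,20,4] → #  [on edge]
    (4,7)@(9, 15): e=[36,-8,-4] → ·
    (3,8)@(7, 17): e=[-12,32,4] → ·
  covered (4 px):
    · · · · · · · · ·
    · # · · · · · · ·
    · · · · · · · · ·
    · · · · · · · · ·
    · · # · · · · · ·
    · · · · · · · · ·
    · · · # · · · · ·
    · · · # · · · · ·
    · · · · · · · · ·
    · · · · · · · · ·

Final: "outside"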